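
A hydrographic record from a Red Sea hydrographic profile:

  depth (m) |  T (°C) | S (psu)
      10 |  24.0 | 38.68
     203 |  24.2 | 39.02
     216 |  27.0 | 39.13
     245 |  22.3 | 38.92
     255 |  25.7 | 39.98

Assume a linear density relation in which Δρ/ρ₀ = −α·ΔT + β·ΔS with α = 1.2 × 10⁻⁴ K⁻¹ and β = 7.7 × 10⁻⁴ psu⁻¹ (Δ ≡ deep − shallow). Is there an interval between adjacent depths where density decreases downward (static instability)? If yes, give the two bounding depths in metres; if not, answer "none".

203–216 m

Evaluate Δρ/ρ₀ = −αΔT + βΔS across each adjacent pair:
  10–203 m: −αΔT+βΔS = −(1.2 × 10⁻⁴)(+0.2)+(7.7 × 10⁻⁴)(+0.34) = 2.4 × 10⁻⁴ → stable
  203–216 m: −αΔT+βΔS = −(1.2 × 10⁻⁴)(+2.8)+(7.7 × 10⁻⁴)(+0.11) = -2.5 × 10⁻⁴ → UNSTABLE
  216–245 m: −αΔT+βΔS = −(1.2 × 10⁻⁴)(-4.7)+(7.7 × 10⁻⁴)(-0.21) = 4.0 × 10⁻⁴ → stable
  245–255 m: −αΔT+βΔS = −(1.2 × 10⁻⁴)(+3.4)+(7.7 × 10⁻⁴)(+1.06) = 4.1 × 10⁻⁴ → stable
The 203–216 m interval has Δρ < 0: lighter water underlies denser water.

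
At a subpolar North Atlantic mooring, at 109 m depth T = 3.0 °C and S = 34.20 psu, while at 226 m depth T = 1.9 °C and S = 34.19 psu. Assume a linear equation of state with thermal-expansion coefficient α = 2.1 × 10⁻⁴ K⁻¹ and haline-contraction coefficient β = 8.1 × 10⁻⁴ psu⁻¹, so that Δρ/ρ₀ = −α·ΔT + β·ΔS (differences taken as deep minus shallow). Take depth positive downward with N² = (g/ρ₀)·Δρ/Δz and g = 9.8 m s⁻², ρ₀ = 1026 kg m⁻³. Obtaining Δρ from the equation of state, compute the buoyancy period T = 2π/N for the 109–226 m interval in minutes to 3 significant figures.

24.2 min

ΔT = -1.1 K, ΔS = -0.01 psu (deep − shallow).
Δρ/ρ₀ = −αΔT + βΔS = 2.31 × 10⁻⁴ − 8.10 × 10⁻⁶ = 2.229 × 10⁻⁴, so Δρ ≈ 0.2287 kg m⁻³.
N² = (g/ρ₀)·Δρ/Δz = g·(Δρ/ρ₀)/Δz = 9.8 × 2.229 × 10⁻⁴ / 117 = 1.8670 × 10⁻⁵ s⁻².
N = √(1.8670 × 10⁻⁵) = 4.3209 × 10⁻³ rad s⁻¹ → T = 2π/N = 1.4541 × 10³ s = 24.235 min ≈ 24.2 min.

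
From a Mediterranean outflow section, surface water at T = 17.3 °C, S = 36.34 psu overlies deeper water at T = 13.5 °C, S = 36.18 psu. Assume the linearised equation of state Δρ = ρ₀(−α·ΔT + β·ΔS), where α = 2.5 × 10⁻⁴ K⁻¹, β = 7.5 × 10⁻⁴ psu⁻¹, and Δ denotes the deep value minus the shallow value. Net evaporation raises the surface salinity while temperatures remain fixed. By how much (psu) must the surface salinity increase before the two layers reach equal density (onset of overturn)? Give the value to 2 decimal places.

Neutral buoyancy requires −α(T_deep − T_surf) + β(S_deep − S_surf′) = 0.
S_surf′ = S_deep − (α/β)·ΔT = 36.18 − (2.5 × 10⁻⁴/7.5 × 10⁻⁴)·(-3.8) = 37.4467 psu.
Increase required: 37.4467 − 36.34 = 1.1067 psu.

1.11 psu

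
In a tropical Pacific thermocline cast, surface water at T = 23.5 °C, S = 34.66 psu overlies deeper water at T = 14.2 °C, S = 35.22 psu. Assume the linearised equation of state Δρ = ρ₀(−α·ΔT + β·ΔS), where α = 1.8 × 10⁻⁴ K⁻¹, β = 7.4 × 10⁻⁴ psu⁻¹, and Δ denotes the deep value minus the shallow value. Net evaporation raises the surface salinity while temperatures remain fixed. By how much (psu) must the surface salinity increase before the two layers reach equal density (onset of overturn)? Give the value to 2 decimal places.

Neutral buoyancy requires −α(T_deep − T_surf) + β(S_deep − S_surf′) = 0.
S_surf′ = S_deep − (α/β)·ΔT = 35.22 − (1.8 × 10⁻⁴/7.4 × 10⁻⁴)·(-9.3) = 37.4822 psu.
Increase required: 37.4822 − 34.66 = 2.8222 psu.

2.82 psu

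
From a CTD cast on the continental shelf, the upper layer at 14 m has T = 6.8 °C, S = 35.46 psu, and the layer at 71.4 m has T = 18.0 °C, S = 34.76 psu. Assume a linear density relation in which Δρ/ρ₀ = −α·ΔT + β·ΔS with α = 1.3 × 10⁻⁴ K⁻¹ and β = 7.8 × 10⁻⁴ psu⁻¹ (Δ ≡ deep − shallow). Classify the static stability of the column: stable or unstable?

unstable

ΔT = 18.0 − 6.8 = +11.2 K and ΔS = 34.76 − 35.46 = -0.70 psu (deep − shallow).
−αΔT = -1.456 × 10⁻³; βΔS = -5.46 × 10⁻⁴; sum Δρ/ρ₀ = -2.002 × 10⁻³.
Δρ/ρ₀ < 0, so Δρ < 0: deeper water is lighter → statically unstable; the column would overturn.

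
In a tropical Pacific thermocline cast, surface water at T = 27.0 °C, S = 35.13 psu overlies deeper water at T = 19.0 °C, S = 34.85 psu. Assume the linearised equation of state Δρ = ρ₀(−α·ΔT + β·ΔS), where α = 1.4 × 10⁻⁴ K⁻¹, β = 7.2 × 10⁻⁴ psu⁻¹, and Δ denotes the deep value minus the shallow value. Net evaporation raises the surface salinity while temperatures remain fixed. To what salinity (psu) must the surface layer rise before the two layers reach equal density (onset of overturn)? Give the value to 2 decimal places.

36.41 psu

Neutral buoyancy requires −α(T_deep − T_surf) + β(S_deep − S_surf′) = 0.
S_surf′ = S_deep − (α/β)·ΔT = 34.85 − (1.4 × 10⁻⁴/7.2 × 10⁻⁴)·(-8.0) = 36.4056 psu.
Increase required: 36.4056 − 35.13 = 1.2756 psu.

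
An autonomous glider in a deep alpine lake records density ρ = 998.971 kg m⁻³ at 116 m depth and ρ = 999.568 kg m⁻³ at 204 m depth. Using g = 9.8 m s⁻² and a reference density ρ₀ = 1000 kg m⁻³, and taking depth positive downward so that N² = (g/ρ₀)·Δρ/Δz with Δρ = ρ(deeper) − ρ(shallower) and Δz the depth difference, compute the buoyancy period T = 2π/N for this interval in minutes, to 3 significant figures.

Δρ = 999.568 − 998.971 = 0.597 kg m⁻³ over Δz = 204 − 116 = 88 m.
N² = (9.8/1000) × (0.597/88) = 6.6484 × 10⁻⁵ s⁻².
N = √(6.6484 × 10⁻⁵) = 8.1538 × 10⁻³ rad s⁻¹, so T = 2π/N = 770.58 s = 12.843 min ≈ 12.8 min.
Since Δρ > 0 the layer is stably stratified.

12.8 min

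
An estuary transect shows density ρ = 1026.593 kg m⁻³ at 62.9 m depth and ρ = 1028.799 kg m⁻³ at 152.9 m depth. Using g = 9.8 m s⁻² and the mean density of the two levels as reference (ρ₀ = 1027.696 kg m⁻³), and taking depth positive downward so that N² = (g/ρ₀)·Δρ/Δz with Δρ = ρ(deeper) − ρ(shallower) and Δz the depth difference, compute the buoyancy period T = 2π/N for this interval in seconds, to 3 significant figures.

Δρ = 1028.799 − 1026.593 = 2.206 kg m⁻³ over Δz = 152.9 − 62.9 = 90 m.
N² = (9.8/1027.696) × (2.206/90) = 2.3374 × 10⁻⁴ s⁻².
N = √(2.3374 × 10⁻⁴) = 0.015289 rad s⁻¹, so T = 2π/N = 410.96 s ≈ 411 s.

411 s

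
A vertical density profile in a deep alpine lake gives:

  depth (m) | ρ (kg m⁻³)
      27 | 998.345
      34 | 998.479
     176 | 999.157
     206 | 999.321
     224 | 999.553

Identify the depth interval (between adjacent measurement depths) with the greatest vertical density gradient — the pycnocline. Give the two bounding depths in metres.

27–34 m

Compute the density gradient over each adjacent pair:
  27–34 m: Δρ/Δz = 0.134/7 = 0.019 kg m⁻⁴
  34–176 m: Δρ/Δz = 0.678/142 = 4.8 × 10⁻³ kg m⁻⁴
  176–206 m: Δρ/Δz = 0.164/30 = 5.5 × 10⁻³ kg m⁻⁴
  206–224 m: Δρ/Δz = 0.232/18 = 0.013 kg m⁻⁴
The largest gradient is in the 27–34 m interval — the pycnocline.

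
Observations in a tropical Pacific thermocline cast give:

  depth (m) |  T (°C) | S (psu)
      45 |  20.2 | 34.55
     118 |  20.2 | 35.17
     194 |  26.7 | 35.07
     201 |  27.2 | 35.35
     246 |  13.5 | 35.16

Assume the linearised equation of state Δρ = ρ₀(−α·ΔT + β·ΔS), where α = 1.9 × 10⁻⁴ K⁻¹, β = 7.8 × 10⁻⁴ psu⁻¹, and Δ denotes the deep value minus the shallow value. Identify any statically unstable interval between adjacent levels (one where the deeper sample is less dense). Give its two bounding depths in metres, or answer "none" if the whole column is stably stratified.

118–194 m

Evaluate Δρ/ρ₀ = −αΔT + βΔS across each adjacent pair:
  45–118 m: −αΔT+βΔS = −(1.9 × 10⁻⁴)(+0.0)+(7.8 × 10⁻⁴)(+0.62) = 4.8 × 10⁻⁴ → stable
  118–194 m: −αΔT+βΔS = −(1.9 × 10⁻⁴)(+6.5)+(7.8 × 10⁻⁴)(-0.10) = -1.3 × 10⁻³ → UNSTABLE
  194–201 m: −αΔT+βΔS = −(1.9 × 10⁻⁴)(+0.5)+(7.8 × 10⁻⁴)(+0.28) = 1.2 × 10⁻⁴ → stable
  201–246 m: −αΔT+βΔS = −(1.9 × 10⁻⁴)(-13.7)+(7.8 × 10⁻⁴)(-0.19) = 2.5 × 10⁻³ → stable
The 118–194 m interval has Δρ < 0: lighter water underlies denser water.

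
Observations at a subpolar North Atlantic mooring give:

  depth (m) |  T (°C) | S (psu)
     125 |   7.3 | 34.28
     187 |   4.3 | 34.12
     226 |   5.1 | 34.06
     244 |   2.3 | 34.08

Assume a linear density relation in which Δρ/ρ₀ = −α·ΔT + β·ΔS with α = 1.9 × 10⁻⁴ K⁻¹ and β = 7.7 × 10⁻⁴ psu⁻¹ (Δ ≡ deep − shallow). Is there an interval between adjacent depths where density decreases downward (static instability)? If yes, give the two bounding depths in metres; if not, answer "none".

187–226 m

Evaluate Δρ/ρ₀ = −αΔT + βΔS across each adjacent pair:
  125–187 m: −αΔT+βΔS = −(1.9 × 10⁻⁴)(-3.0)+(7.7 × 10⁻⁴)(-0.16) = 4.5 × 10⁻⁴ → stable
  187–226 m: −αΔT+βΔS = −(1.9 × 10⁻⁴)(+0.8)+(7.7 × 10⁻⁴)(-0.06) = -2.0 × 10⁻⁴ → UNSTABLE
  226–244 m: −αΔT+βΔS = −(1.9 × 10⁻⁴)(-2.8)+(7.7 × 10⁻⁴)(+0.02) = 5.5 × 10⁻⁴ → stable
The 187–226 m interval has Δρ < 0: lighter water underlies denser water.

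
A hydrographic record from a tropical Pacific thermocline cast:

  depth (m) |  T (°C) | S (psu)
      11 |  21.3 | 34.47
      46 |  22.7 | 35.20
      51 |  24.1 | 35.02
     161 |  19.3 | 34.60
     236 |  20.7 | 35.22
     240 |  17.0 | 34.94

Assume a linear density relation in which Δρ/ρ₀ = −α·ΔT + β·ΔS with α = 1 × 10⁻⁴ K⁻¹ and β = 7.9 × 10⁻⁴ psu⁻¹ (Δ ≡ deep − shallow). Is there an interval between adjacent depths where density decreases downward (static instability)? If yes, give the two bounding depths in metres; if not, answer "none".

Evaluate Δρ/ρ₀ = −αΔT + βΔS across each adjacent pair:
  11–46 m: −αΔT+βΔS = −(1 × 10⁻⁴)(+1.4)+(7.9 × 10⁻⁴)(+0.73) = 4.4 × 10⁻⁴ → stable
  46–51 m: −αΔT+βΔS = −(1 × 10⁻⁴)(+1.4)+(7.9 × 10⁻⁴)(-0.18) = -2.8 × 10⁻⁴ → UNSTABLE
  51–161 m: −αΔT+βΔS = −(1 × 10⁻⁴)(-4.8)+(7.9 × 10⁻⁴)(-0.42) = 1.5 × 10⁻⁴ → stable
  161–236 m: −αΔT+βΔS = −(1 × 10⁻⁴)(+1.4)+(7.9 × 10⁻⁴)(+0.62) = 3.5 × 10⁻⁴ → stable
  236–240 m: −αΔT+βΔS = −(1 × 10⁻⁴)(-3.7)+(7.9 × 10⁻⁴)(-0.28) = 1.5 × 10⁻⁴ → stable
The 46–51 m interval has Δρ < 0: lighter water underlies denser water.

46–51 m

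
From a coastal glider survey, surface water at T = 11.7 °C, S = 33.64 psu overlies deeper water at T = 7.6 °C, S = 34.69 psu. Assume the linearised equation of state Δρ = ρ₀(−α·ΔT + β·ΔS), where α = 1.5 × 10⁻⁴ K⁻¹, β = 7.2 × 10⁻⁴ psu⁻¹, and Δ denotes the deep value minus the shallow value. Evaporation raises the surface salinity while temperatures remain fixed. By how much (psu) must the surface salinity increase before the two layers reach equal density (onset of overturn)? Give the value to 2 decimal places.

1.90 psu

Neutral buoyancy requires −α(T_deep − T_surf) + β(S_deep − S_surf′) = 0.
S_surf′ = S_deep − (α/β)·ΔT = 34.69 − (1.5 × 10⁻⁴/7.2 × 10⁻⁴)·(-4.1) = 35.5442 psu.
Increase required: 35.5442 − 33.64 = 1.9042 psu.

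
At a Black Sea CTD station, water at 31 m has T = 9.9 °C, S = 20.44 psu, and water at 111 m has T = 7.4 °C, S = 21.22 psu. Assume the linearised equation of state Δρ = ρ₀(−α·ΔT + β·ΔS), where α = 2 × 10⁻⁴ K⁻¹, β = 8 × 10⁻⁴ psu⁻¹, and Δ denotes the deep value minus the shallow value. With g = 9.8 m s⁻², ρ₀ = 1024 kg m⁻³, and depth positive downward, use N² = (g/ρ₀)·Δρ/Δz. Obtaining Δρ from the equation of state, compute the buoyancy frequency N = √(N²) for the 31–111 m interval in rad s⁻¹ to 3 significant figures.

ΔT = -2.5 K, ΔS = +0.78 psu (deep − shallow).
Δρ/ρ₀ = −αΔT + βΔS = 5.00 × 10⁻⁴ + 6.24 × 10⁻⁴ = 1.124 × 10⁻³, so Δρ ≈ 1.151 kg m⁻³.
N² = (g/ρ₀)·Δρ/Δz = g·(Δρ/ρ₀)/Δz = 9.8 × 1.124 × 10⁻³ / 80 = 1.3769 × 10⁻⁴ s⁻².
N = √(1.3769 × 10⁻⁴) = 0.011734 rad s⁻¹ ≈ 0.0117 rad s⁻¹.

0.0117 rad s⁻¹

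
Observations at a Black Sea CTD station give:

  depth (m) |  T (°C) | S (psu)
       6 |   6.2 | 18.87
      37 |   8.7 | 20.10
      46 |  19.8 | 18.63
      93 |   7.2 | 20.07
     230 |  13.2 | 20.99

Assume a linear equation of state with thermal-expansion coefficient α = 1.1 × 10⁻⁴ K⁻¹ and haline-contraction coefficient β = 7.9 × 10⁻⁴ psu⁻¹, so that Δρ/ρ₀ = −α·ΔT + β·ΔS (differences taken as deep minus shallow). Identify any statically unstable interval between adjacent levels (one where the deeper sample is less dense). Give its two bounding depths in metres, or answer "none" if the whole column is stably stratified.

37–46 m

Evaluate Δρ/ρ₀ = −αΔT + βΔS across each adjacent pair:
  6–37 m: −αΔT+βΔS = −(1.1 × 10⁻⁴)(+2.5)+(7.9 × 10⁻⁴)(+1.23) = 7.0 × 10⁻⁴ → stable
  37–46 m: −αΔT+βΔS = −(1.1 × 10⁻⁴)(+11.1)+(7.9 × 10⁻⁴)(-1.47) = -2.4 × 10⁻³ → UNSTABLE
  46–93 m: −αΔT+βΔS = −(1.1 × 10⁻⁴)(-12.6)+(7.9 × 10⁻⁴)(+1.44) = 2.5 × 10⁻³ → stable
  93–230 m: −αΔT+βΔS = −(1.1 × 10⁻⁴)(+6.0)+(7.9 × 10⁻⁴)(+0.92) = 6.7 × 10⁻⁵ → stable
The 37–46 m interval has Δρ < 0: lighter water underlies denser water.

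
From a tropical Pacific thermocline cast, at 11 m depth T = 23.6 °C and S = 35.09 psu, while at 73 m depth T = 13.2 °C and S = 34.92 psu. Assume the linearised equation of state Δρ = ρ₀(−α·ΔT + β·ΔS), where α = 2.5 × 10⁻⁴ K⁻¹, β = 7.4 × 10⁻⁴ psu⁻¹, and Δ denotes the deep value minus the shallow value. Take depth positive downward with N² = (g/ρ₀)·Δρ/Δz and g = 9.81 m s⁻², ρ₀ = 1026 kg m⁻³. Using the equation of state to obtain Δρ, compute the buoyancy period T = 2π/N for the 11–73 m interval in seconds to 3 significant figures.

318 s

ΔT = -10.4 K, ΔS = -0.17 psu (deep − shallow).
Δρ/ρ₀ = −αΔT + βΔS = 2.60 × 10⁻³ − 1.258 × 10⁻⁴ = 2.4742 × 10⁻³, so Δρ ≈ 2.539 kg m⁻³.
N² = (g/ρ₀)·Δρ/Δz = g·(Δρ/ρ₀)/Δz = 9.81 × 2.4742 × 10⁻³ / 62 = 3.9148 × 10⁻⁴ s⁻².
N = √(3.9148 × 10⁻⁴) = 0.019786 rad s⁻¹ → T = 2π/N = 317.56 s ≈ 318 s.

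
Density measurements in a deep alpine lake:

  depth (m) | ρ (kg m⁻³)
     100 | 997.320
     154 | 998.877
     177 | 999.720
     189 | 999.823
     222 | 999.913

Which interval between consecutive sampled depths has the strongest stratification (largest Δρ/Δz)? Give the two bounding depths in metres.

154–177 m

Compute the density gradient over each adjacent pair:
  100–154 m: Δρ/Δz = 1.557/54 = 0.029 kg m⁻⁴
  154–177 m: Δρ/Δz = 0.843/23 = 0.037 kg m⁻⁴
  177–189 m: Δρ/Δz = 0.103/12 = 8.6 × 10⁻³ kg m⁻⁴
  189–222 m: Δρ/Δz = 0.090/33 = 2.7 × 10⁻³ kg m⁻⁴
The largest gradient is in the 154–177 m interval — the pycnocline.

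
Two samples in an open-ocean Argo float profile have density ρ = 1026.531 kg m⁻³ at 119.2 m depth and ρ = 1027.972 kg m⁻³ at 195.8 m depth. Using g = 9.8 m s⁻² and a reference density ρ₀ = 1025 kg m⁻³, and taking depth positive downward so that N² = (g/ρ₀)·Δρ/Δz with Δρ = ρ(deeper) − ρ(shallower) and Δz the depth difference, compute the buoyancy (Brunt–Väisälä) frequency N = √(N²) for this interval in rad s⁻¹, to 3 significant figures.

0.0134 rad s⁻¹

Δρ = 1027.972 − 1026.531 = 1.441 kg m⁻³ over Δz = 195.8 − 119.2 = 76.6 m.
N² = (9.8/1025) × (1.441/76.6) = 1.7986 × 10⁻⁴ s⁻².
N = √(1.7986 × 10⁻⁴) = 0.013411 rad s⁻¹ ≈ 0.0134 rad s⁻¹.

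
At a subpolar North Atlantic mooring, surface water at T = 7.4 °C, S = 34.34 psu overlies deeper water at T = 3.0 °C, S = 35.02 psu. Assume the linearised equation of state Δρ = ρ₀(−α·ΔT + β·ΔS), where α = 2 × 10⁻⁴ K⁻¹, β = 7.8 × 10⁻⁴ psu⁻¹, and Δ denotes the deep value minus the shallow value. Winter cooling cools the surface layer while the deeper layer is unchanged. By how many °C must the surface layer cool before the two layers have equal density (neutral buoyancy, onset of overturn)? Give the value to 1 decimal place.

7.1 °C

Neutral buoyancy requires Δρ = 0, i.e. −α(T_deep − T_surf′) + β(S_deep − S_surf) = 0.
T_surf′ = T_deep − (β/α)·ΔS = 3.0 − (7.8 × 10⁻⁴/2 × 10⁻⁴)·(+0.68) = 0.348 °C.
Cooling required: 7.4 − (0.348) = 7.052 °C.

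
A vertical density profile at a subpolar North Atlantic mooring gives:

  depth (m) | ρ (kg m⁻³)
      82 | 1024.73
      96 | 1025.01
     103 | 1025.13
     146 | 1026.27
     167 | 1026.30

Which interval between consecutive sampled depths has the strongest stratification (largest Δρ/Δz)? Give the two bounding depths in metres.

103–146 m

Compute the density gradient over each adjacent pair:
  82–96 m: Δρ/Δz = 0.28/14 = 0.020 kg m⁻⁴
  96–103 m: Δρ/Δz = 0.12/7 = 0.017 kg m⁻⁴
  103–146 m: Δρ/Δz = 1.14/43 = 0.027 kg m⁻⁴
  146–167 m: Δρ/Δz = 0.03/21 = 1.4 × 10⁻³ kg m⁻⁴
The largest gradient is in the 103–146 m interval — the pycnocline.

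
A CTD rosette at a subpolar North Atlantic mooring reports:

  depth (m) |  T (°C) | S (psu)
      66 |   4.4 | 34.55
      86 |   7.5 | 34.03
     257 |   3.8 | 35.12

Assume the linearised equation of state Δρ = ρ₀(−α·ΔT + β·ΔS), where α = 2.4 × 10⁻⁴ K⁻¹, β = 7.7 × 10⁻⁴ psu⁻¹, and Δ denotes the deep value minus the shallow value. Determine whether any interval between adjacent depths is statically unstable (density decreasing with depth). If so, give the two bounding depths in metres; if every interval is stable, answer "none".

Evaluate Δρ/ρ₀ = −αΔT + βΔS across each adjacent pair:
  66–86 m: −αΔT+βΔS = −(2.4 × 10⁻⁴)(+3.1)+(7.7 × 10⁻⁴)(-0.52) = -1.1 × 10⁻³ → UNSTABLE
  86–257 m: −αΔT+βΔS = −(2.4 × 10⁻⁴)(-3.7)+(7.7 × 10⁻⁴)(+1.09) = 1.7 × 10⁻³ → stable
The 66–86 m interval has Δρ < 0: lighter water underlies denser water.

66–86 m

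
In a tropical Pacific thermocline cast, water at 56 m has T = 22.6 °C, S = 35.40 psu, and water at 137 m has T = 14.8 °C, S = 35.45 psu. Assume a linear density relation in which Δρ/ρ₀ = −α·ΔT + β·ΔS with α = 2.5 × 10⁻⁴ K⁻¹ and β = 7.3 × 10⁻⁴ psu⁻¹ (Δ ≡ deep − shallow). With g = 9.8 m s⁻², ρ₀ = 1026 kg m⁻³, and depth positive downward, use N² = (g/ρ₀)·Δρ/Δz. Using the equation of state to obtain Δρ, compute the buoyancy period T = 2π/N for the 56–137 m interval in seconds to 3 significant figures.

ΔT = -7.8 K, ΔS = +0.05 psu (deep − shallow).
Δρ/ρ₀ = −αΔT + βΔS = 1.95 × 10⁻³ + 3.65 × 10⁻⁵ = 1.9865 × 10⁻³, so Δρ ≈ 2.038 kg m⁻³.
N² = (g/ρ₀)·Δρ/Δz = g·(Δρ/ρ₀)/Δz = 9.8 × 1.9865 × 10⁻³ / 81 = 2.4034 × 10⁻⁴ s⁻².
N = √(2.4034 × 10⁻⁴) = 0.015503 rad s⁻¹ → T = 2π/N = 405.29 s ≈ 405 s.

405 s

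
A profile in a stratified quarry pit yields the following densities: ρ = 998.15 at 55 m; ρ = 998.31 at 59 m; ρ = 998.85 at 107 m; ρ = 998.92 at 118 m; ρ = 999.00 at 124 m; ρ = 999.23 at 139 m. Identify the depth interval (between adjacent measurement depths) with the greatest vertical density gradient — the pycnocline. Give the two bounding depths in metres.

55–59 m

Compute the density gradient over each adjacent pair:
  55–59 m: Δρ/Δz = 0.16/4 = 0.040 kg m⁻⁴
  59–107 m: Δρ/Δz = 0.54/48 = 0.011 kg m⁻⁴
  107–118 m: Δρ/Δz = 0.07/11 = 6.4 × 10⁻³ kg m⁻⁴
  118–124 m: Δρ/Δz = 0.08/6 = 0.013 kg m⁻⁴
  124–139 m: Δρ/Δz = 0.23/15 = 0.015 kg m⁻⁴
The largest gradient is in the 55–59 m interval — the pycnocline.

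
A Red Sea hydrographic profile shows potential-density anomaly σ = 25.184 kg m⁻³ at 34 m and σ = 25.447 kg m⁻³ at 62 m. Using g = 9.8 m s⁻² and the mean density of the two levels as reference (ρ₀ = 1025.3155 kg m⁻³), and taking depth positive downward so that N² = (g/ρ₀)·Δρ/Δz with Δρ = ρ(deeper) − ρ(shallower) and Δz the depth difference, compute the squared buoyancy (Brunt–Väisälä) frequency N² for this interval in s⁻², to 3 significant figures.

8.98 × 10⁻⁵ s⁻²

Δρ = 1025.447 − 1025.184 = 0.263 kg m⁻³ over Δz = 62 − 34 = 28 m.
N² = (9.8/1025.3155) × (0.263/28) = 8.9777 × 10⁻⁵ s⁻² ≈ 8.98 × 10⁻⁵ s⁻².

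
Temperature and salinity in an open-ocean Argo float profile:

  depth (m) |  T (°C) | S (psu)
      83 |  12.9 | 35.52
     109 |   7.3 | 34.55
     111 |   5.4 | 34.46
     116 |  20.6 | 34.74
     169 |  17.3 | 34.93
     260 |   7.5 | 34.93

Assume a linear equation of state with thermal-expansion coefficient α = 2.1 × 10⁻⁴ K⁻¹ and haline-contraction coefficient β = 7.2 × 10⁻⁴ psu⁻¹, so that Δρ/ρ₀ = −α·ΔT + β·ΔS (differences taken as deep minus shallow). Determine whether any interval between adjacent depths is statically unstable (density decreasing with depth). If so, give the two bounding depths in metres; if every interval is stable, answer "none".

Evaluate Δρ/ρ₀ = −αΔT + βΔS across each adjacent pair:
  83–109 m: −αΔT+βΔS = −(2.1 × 10⁻⁴)(-5.6)+(7.2 × 10⁻⁴)(-0.97) = 4.8 × 10⁻⁴ → stable
  109–111 m: −αΔT+βΔS = −(2.1 × 10⁻⁴)(-1.9)+(7.2 × 10⁻⁴)(-0.09) = 3.3 × 10⁻⁴ → stable
  111–116 m: −αΔT+βΔS = −(2.1 × 10⁻⁴)(+15.2)+(7.2 × 10⁻⁴)(+0.28) = -3.0 × 10⁻³ → UNSTABLE
  116–169 m: −αΔT+βΔS = −(2.1 × 10⁻⁴)(-3.3)+(7.2 × 10⁻⁴)(+0.19) = 8.3 × 10⁻⁴ → stable
  169–260 m: −αΔT+βΔS = −(2.1 × 10⁻⁴)(-9.8)+(7.2 × 10⁻⁴)(+0.00) = 2.1 × 10⁻³ → stable
The 111–116 m interval has Δρ < 0: lighter water underlies denser water.

111–116 m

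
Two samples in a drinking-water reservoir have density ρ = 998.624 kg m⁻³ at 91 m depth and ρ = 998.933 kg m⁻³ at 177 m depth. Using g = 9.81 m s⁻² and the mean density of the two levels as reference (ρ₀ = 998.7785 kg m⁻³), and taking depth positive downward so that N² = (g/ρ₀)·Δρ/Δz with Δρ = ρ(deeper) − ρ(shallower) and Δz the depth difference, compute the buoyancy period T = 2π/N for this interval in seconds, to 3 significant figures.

Δρ = 998.933 − 998.624 = 0.309 kg m⁻³ over Δz = 177 − 91 = 86 m.
N² = (9.81/998.7785) × (0.309/86) = 3.5291 × 10⁻⁵ s⁻².
N = √(3.5291 × 10⁻⁵) = 5.9406 × 10⁻³ rad s⁻¹, so T = 2π/N = 1.0577 × 10³ s ≈ 1.06 × 10³ s.
A positive N² confirms static stability across the interval.

1.06 × 10³ s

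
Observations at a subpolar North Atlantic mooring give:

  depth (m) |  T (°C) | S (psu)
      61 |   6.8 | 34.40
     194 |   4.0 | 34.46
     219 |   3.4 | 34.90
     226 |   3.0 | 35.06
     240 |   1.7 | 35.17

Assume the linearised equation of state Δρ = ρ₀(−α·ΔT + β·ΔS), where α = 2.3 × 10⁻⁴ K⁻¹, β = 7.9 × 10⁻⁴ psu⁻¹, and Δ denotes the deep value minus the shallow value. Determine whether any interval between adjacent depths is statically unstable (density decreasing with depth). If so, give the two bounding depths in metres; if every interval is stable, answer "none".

Evaluate Δρ/ρ₀ = −αΔT + βΔS across each adjacent pair:
  61–194 m: −αΔT+βΔS = −(2.3 × 10⁻⁴)(-2.8)+(7.9 × 10⁻⁴)(+0.06) = 6.9 × 10⁻⁴ → stable
  194–219 m: −αΔT+βΔS = −(2.3 × 10⁻⁴)(-0.6)+(7.9 × 10⁻⁴)(+0.44) = 4.9 × 10⁻⁴ → stable
  219–226 m: −αΔT+βΔS = −(2.3 × 10⁻⁴)(-0.4)+(7.9 × 10⁻⁴)(+0.16) = 2.2 × 10⁻⁴ → stable
  226–240 m: −αΔT+βΔS = −(2.3 × 10⁻⁴)(-1.3)+(7.9 × 10⁻⁴)(+0.11) = 3.9 × 10⁻⁴ → stable
Every interval has Δρ > 0: the column is stably stratified throughout.

none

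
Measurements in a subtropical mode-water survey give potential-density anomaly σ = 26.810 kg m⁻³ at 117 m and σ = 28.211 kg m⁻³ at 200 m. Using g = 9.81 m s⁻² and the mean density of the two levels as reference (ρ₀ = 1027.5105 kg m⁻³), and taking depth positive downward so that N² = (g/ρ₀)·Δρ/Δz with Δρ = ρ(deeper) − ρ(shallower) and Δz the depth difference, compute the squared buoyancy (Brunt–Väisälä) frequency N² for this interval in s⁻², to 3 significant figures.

1.61 × 10⁻⁴ s⁻²

Δρ = 1028.211 − 1026.810 = 1.401 kg m⁻³ over Δz = 200 − 117 = 83 m.
N² = (9.81/1027.5105) × (1.401/83) = 1.6115 × 10⁻⁴ s⁻² ≈ 1.61 × 10⁻⁴ s⁻².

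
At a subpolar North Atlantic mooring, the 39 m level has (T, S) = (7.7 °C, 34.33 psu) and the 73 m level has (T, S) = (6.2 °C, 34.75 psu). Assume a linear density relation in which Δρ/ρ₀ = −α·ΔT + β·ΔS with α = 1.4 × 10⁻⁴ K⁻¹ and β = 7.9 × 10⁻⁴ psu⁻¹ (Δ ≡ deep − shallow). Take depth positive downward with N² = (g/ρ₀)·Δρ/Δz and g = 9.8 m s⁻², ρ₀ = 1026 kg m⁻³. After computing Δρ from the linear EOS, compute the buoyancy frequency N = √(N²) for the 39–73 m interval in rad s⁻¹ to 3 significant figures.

0.0125 rad s⁻¹

ΔT = -1.5 K, ΔS = +0.42 psu (deep − shallow).
Δρ/ρ₀ = −αΔT + βΔS = 2.10 × 10⁻⁴ + 3.318 × 10⁻⁴ = 5.418 × 10⁻⁴, so Δρ ≈ 0.5559 kg m⁻³.
N² = (g/ρ₀)·Δρ/Δz = g·(Δρ/ρ₀)/Δz = 9.8 × 5.418 × 10⁻⁴ / 34 = 1.5617 × 10⁻⁴ s⁻².
N = √(1.5617 × 10⁻⁴) = 0.012497 rad s⁻¹ ≈ 0.0125 rad s⁻¹.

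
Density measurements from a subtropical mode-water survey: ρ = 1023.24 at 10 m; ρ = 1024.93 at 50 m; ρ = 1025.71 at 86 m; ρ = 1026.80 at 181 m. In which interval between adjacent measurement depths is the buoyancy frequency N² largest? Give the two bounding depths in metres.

Compute the density gradient over each adjacent pair:
  10–50 m: Δρ/Δz = 1.69/40 = 0.042 kg m⁻⁴
  50–86 m: Δρ/Δz = 0.78/36 = 0.022 kg m⁻⁴
  86–181 m: Δρ/Δz = 1.09/95 = 0.011 kg m⁻⁴
The largest gradient is in the 10–50 m interval — the pycnocline.

10–50 m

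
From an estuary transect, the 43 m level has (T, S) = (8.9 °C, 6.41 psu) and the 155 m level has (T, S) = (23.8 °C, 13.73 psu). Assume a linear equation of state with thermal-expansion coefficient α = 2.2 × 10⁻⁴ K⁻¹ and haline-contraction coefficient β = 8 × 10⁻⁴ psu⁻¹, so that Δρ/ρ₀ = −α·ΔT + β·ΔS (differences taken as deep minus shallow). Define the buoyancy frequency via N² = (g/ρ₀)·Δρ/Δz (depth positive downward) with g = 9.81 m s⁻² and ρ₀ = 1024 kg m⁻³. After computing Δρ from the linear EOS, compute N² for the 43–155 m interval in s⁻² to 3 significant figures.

ΔT = +14.9 K, ΔS = +7.32 psu (deep − shallow).
Δρ/ρ₀ = −αΔT + βΔS = -3.278 × 10⁻³ + 5.856 × 10⁻³ = 2.578 × 10⁻³, so Δρ ≈ 2.640 kg m⁻³.
N² = (g/ρ₀)·Δρ/Δz = g·(Δρ/ρ₀)/Δz = 9.81 × 2.578 × 10⁻³ / 112 = 2.2581 × 10⁻⁴ s⁻² ≈ 2.26 × 10⁻⁴ s⁻².

2.26 × 10⁻⁴ s⁻²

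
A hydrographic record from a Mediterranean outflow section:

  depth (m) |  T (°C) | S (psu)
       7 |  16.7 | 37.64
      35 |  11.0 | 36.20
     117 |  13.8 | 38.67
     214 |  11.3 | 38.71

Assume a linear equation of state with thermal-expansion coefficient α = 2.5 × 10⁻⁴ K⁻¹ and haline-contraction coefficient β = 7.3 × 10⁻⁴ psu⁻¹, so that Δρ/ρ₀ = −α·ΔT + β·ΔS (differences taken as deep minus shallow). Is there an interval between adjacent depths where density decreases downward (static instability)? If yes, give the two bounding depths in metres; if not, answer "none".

none

Evaluate Δρ/ρ₀ = −αΔT + βΔS across each adjacent pair:
  7–35 m: −αΔT+βΔS = −(2.5 × 10⁻⁴)(-5.7)+(7.3 × 10⁻⁴)(-1.44) = 3.7 × 10⁻⁴ → stable
  35–117 m: −αΔT+βΔS = −(2.5 × 10⁻⁴)(+2.8)+(7.3 × 10⁻⁴)(+2.47) = 1.1 × 10⁻³ → stable
  117–214 m: −αΔT+βΔS = −(2.5 × 10⁻⁴)(-2.5)+(7.3 × 10⁻⁴)(+0.04) = 6.5 × 10⁻⁴ → stable
Every interval has Δρ > 0: the column is stably stratified throughout.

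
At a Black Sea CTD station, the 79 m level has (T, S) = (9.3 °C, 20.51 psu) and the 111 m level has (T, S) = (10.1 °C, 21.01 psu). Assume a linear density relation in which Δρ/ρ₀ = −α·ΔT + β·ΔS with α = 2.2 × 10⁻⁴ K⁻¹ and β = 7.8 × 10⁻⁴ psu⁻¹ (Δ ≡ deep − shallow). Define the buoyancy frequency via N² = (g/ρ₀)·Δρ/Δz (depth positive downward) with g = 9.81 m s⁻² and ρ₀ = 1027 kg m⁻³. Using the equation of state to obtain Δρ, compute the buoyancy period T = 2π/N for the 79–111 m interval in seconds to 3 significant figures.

ΔT = +0.8 K, ΔS = +0.50 psu (deep − shallow).
Δρ/ρ₀ = −αΔT + βΔS = -1.76 × 10⁻⁴ + 3.90 × 10⁻⁴ = 2.14 × 10⁻⁴, so Δρ ≈ 0.2198 kg m⁻³.
N² = (g/ρ₀)·Δρ/Δz = g·(Δρ/ρ₀)/Δz = 9.81 × 2.14 × 10⁻⁴ / 32 = 6.5604 × 10⁻⁵ s⁻².
N = √(6.5604 × 10⁻⁵) = 8.0996 × 10⁻³ rad s⁻¹ → T = 2π/N = 775.74 s ≈ 776 s.

776 s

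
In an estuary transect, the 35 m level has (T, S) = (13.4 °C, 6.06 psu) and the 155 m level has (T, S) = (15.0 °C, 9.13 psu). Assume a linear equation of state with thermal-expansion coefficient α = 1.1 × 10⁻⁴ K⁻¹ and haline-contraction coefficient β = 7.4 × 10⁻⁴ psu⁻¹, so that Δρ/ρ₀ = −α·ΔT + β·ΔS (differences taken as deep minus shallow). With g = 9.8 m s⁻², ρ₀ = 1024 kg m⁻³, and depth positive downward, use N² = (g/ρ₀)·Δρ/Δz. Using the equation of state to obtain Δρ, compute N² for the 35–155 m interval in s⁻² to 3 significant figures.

1.71 × 10⁻⁴ s⁻²

ΔT = +1.6 K, ΔS = +3.07 psu (deep − shallow).
Δρ/ρ₀ = −αΔT + βΔS = -1.76 × 10⁻⁴ + 2.2718 × 10⁻³ = 2.0958 × 10⁻³, so Δρ ≈ 2.146 kg m⁻³.
N² = (g/ρ₀)·Δρ/Δz = g·(Δρ/ρ₀)/Δz = 9.8 × 2.0958 × 10⁻³ / 120 = 1.7116 × 10⁻⁴ s⁻² ≈ 1.71 × 10⁻⁴ s⁻².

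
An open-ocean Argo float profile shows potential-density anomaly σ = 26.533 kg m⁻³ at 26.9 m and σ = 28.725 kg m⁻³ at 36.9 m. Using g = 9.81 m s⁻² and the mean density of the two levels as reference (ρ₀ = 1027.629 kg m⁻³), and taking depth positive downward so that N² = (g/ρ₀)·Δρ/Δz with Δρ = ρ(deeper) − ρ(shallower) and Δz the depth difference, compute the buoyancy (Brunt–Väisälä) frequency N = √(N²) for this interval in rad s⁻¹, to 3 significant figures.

0.0457 rad s⁻¹

Δρ = 1028.725 − 1026.533 = 2.192 kg m⁻³ over Δz = 36.9 − 26.9 = 10 m.
N² = (9.81/1027.629) × (2.192/10) = 2.0925 × 10⁻³ s⁻².
N = √(2.0925 × 10⁻³) = 0.045744 rad s⁻¹ ≈ 0.0457 rad s⁻¹.
Since Δρ > 0 the layer is stably stratified.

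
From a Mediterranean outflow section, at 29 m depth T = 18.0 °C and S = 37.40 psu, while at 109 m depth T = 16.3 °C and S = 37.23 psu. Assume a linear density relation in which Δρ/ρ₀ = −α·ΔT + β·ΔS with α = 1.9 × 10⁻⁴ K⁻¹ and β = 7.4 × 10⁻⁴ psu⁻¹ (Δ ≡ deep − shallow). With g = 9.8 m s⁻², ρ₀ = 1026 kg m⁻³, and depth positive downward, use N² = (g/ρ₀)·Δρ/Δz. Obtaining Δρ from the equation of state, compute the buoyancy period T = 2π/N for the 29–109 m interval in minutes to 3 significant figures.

ΔT = -1.7 K, ΔS = -0.17 psu (deep − shallow).
Δρ/ρ₀ = −αΔT + βΔS = 3.23 × 10⁻⁴ − 1.258 × 10⁻⁴ = 1.972 × 10⁻⁴, so Δρ ≈ 0.2023 kg m⁻³.
N² = (g/ρ₀)·Δρ/Δz = g·(Δρ/ρ₀)/Δz = 9.8 × 1.972 × 10⁻⁴ / 80 = 2.4157 × 10⁻⁵ s⁻².
N = √(2.4157 × 10⁻⁵) = 4.9150 × 10⁻³ rad s⁻¹ → T = 2π/N = 1.2784 × 10³ s = 21.307 min ≈ 21.3 min.

21.3 min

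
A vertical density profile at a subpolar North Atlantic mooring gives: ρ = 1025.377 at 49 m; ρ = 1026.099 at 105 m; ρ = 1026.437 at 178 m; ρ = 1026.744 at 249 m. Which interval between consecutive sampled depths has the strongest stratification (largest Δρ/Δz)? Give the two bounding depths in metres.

Compute the density gradient over each adjacent pair:
  49–105 m: Δρ/Δz = 0.722/56 = 0.013 kg m⁻⁴
  105–178 m: Δρ/Δz = 0.338/73 = 4.6 × 10⁻³ kg m⁻⁴
  178–249 m: Δρ/Δz = 0.307/71 = 4.3 × 10⁻³ kg m⁻⁴
The largest gradient is in the 49–105 m interval — the pycnocline.

49–105 m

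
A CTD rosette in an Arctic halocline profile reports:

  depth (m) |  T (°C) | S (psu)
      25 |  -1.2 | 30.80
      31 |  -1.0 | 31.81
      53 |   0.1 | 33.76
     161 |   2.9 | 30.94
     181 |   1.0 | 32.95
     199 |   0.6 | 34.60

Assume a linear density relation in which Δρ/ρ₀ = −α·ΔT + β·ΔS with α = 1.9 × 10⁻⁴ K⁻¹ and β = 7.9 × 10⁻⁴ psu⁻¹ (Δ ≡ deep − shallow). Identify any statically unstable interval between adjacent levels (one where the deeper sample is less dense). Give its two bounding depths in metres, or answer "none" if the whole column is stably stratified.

53–161 m

Evaluate Δρ/ρ₀ = −αΔT + βΔS across each adjacent pair:
  25–31 m: −αΔT+βΔS = −(1.9 × 10⁻⁴)(+0.2)+(7.9 × 10⁻⁴)(+1.01) = 7.6 × 10⁻⁴ → stable
  31–53 m: −αΔT+βΔS = −(1.9 × 10⁻⁴)(+1.1)+(7.9 × 10⁻⁴)(+1.95) = 1.3 × 10⁻³ → stable
  53–161 m: −αΔT+βΔS = −(1.9 × 10⁻⁴)(+2.8)+(7.9 × 10⁻⁴)(-2.82) = -2.8 × 10⁻³ → UNSTABLE
  161–181 m: −αΔT+βΔS = −(1.9 × 10⁻⁴)(-1.9)+(7.9 × 10⁻⁴)(+2.01) = 1.9 × 10⁻³ → stable
  181–199 m: −αΔT+βΔS = −(1.9 × 10⁻⁴)(-0.4)+(7.9 × 10⁻⁴)(+1.65) = 1.4 × 10⁻³ → stable
The 53–161 m interval has Δρ < 0: lighter water underlies denser water.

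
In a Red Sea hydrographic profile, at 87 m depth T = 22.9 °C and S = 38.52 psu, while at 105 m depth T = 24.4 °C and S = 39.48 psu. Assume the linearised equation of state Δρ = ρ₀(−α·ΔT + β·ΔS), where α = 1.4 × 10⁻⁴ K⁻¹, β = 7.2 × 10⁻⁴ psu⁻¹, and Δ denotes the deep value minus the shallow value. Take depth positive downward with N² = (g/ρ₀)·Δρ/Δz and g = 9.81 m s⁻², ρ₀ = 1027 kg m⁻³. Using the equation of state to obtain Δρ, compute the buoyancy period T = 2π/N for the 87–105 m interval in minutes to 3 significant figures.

ΔT = +1.5 K, ΔS = +0.96 psu (deep − shallow).
Δρ/ρ₀ = −αΔT + βΔS = -2.10 × 10⁻⁴ + 6.912 × 10⁻⁴ = 4.812 × 10⁻⁴, so Δρ ≈ 0.4942 kg m⁻³.
N² = (g/ρ₀)·Δρ/Δz = g·(Δρ/ρ₀)/Δz = 9.81 × 4.812 × 10⁻⁴ / 18 = 2.6225 × 10⁻⁴ s⁻².
N = √(2.6225 × 10⁻⁴) = 0.016194 rad s⁻¹ → T = 2π/N = 387.99 s = 6.4665 min ≈ 6.47 min.

6.47 min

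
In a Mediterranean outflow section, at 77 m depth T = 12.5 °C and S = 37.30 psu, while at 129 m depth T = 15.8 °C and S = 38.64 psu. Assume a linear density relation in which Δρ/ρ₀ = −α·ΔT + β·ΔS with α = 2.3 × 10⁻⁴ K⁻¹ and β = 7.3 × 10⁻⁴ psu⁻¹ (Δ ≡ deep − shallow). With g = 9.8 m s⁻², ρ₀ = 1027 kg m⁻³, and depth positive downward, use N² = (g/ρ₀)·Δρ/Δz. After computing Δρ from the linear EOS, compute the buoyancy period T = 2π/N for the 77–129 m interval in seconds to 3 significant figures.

978 s

ΔT = +3.3 K, ΔS = +1.34 psu (deep − shallow).
Δρ/ρ₀ = −αΔT + βΔS = -7.59 × 10⁻⁴ + 9.782 × 10⁻⁴ = 2.192 × 10⁻⁴, so Δρ ≈ 0.2251 kg m⁻³.
N² = (g/ρ₀)·Δρ/Δz = g·(Δρ/ρ₀)/Δz = 9.8 × 2.192 × 10⁻⁴ / 52 = 4.1311 × 10⁻⁵ s⁻².
N = √(4.1311 × 10⁻⁵) = 6.4274 × 10⁻³ rad s⁻¹ → T = 2π/N = 977.56 s ≈ 978 s.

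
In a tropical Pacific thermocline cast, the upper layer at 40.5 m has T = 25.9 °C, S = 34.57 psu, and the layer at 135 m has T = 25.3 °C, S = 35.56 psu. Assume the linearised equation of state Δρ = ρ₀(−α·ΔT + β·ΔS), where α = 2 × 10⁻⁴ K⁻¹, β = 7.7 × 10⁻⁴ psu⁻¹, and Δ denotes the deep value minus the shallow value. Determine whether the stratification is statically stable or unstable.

stable

ΔT = 25.3 − 25.9 = -0.6 K and ΔS = 35.56 − 34.57 = +0.99 psu (deep − shallow).
−αΔT = 1.20 × 10⁻⁴; βΔS = 7.623 × 10⁻⁴; sum Δρ/ρ₀ = 8.823 × 10⁻⁴.
Δρ/ρ₀ > 0, so Δρ > 0: deeper water is denser → statically stable.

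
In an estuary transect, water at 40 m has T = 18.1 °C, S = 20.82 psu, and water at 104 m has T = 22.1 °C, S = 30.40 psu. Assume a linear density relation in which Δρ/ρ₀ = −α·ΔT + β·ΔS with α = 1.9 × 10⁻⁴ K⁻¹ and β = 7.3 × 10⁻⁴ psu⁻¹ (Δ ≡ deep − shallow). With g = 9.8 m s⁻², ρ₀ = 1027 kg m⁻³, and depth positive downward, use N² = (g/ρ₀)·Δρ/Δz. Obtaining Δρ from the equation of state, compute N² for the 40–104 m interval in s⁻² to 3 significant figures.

ΔT = +4.0 K, ΔS = +9.58 psu (deep − shallow).
Δρ/ρ₀ = −αΔT + βΔS = -7.60 × 10⁻⁴ + 6.9934 × 10⁻³ = 6.2334 × 10⁻³, so Δρ ≈ 6.402 kg m⁻³.
N² = (g/ρ₀)·Δρ/Δz = g·(Δρ/ρ₀)/Δz = 9.8 × 6.2334 × 10⁻³ / 64 = 9.5449 × 10⁻⁴ s⁻² ≈ 9.54 × 10⁻⁴ s⁻².

9.54 × 10⁻⁴ s⁻²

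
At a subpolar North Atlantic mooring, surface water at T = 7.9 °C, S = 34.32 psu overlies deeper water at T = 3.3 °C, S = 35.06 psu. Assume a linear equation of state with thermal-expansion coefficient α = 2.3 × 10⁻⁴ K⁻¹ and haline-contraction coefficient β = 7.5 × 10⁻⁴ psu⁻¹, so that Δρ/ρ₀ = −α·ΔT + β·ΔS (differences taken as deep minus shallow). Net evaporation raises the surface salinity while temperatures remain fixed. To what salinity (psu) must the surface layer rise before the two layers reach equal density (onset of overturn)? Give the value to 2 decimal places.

36.47 psu

Neutral buoyancy requires −α(T_deep − T_surf) + β(S_deep − S_surf′) = 0.
S_surf′ = S_deep − (α/β)·ΔT = 35.06 − (2.3 × 10⁻⁴/7.5 × 10⁻⁴)·(-4.6) = 36.4707 psu.
Increase required: 36.4707 − 34.32 = 2.1507 psu.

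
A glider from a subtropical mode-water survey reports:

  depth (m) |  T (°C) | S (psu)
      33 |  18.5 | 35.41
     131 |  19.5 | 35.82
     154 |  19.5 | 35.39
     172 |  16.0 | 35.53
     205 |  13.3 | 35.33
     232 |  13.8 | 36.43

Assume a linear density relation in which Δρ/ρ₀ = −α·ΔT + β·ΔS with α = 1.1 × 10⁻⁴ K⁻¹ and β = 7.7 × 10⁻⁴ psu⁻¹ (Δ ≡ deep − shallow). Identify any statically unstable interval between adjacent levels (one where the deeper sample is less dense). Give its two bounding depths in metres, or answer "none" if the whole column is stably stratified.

131–154 m

Evaluate Δρ/ρ₀ = −αΔT + βΔS across each adjacent pair:
  33–131 m: −αΔT+βΔS = −(1.1 × 10⁻⁴)(+1.0)+(7.7 × 10⁻⁴)(+0.41) = 2.1 × 10⁻⁴ → stable
  131–154 m: −αΔT+βΔS = −(1.1 × 10⁻⁴)(+0.0)+(7.7 × 10⁻⁴)(-0.43) = -3.3 × 10⁻⁴ → UNSTABLE
  154–172 m: −αΔT+βΔS = −(1.1 × 10⁻⁴)(-3.5)+(7.7 × 10⁻⁴)(+0.14) = 4.9 × 10⁻⁴ → stable
  172–205 m: −αΔT+βΔS = −(1.1 × 10⁻⁴)(-2.7)+(7.7 × 10⁻⁴)(-0.20) = 1.4 × 10⁻⁴ → stable
  205–232 m: −αΔT+βΔS = −(1.1 × 10⁻⁴)(+0.5)+(7.7 × 10⁻⁴)(+1.10) = 7.9 × 10⁻⁴ → stable
The 131–154 m interval has Δρ < 0: lighter water underlies denser water.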